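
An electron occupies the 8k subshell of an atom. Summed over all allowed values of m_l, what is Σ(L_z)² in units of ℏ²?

8k means n = 8, l = 7.
m_l runs from −7 to 7, i.e. {-7, -6, -5, -4, -3, -2, -1, 0, 1, 2, 3, 4, 5, 6, 7}.
Σ m_l² = l(l+1)(2l+1)/3 = 7·8·15/3 = 280.

Σ(L_z)² = 280 ℏ²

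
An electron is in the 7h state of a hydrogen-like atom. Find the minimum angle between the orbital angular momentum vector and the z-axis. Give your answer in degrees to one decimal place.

θ_min ≈ 24.1°

7h means n = 7, l = 5.
|L|² = l(l+1)ℏ² = 30ℏ², so |L| = √30 ℏ.
The smallest angle corresponds to the largest L_z, i.e. m_l = l = 5, giving L_z = 5ℏ.
cos θ_min = 5/√30, so θ_min ≈ 24.1°.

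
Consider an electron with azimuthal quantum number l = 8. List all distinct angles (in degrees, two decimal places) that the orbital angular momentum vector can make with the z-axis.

θ ∈ {19.47°, 34.42°, 45.00°, 53.90°, 61.87°, 69.30°, 76.37°, 83.23°, 90.00°, 96.77°, 103.63°, 110.70°, 118.13°, 126.10°, 135.00°, 145.58°, 160.53°}

|L| = ℏ√(l(l+1)) = 6√2 ℏ.
cos θ = m_l/√72 for each m_l ∈ {-8, -7, -6, -5, -4, -3, -2, -1, 0, 1, 2, 3, 4, 5, 6, 7, 8}.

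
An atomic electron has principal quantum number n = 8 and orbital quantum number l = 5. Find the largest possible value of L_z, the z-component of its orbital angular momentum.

L_z,max = 5ℏ

L_z = m_l ℏ with m_l ∈ {−5, …, 5}; the maximum is m_l = 5.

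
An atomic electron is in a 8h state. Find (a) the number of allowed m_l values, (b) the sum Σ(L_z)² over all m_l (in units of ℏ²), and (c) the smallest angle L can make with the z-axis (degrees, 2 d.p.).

11 values; Σ(L_z)² = 110 ℏ²; θ_min ≈ 24.09°

For 8h, l = 5.
There are 2l+1 = 11 values of m_l.
Σ m_l² = 110, so Σ(L_z)² = 110 ℏ².
cos θ_min = 5/√30, so θ_min ≈ 24.09°.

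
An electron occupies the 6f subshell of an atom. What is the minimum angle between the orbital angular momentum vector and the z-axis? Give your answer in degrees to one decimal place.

θ_min ≈ 30.0°

6f means n = 6, l = 3.
|L| = ℏ√(l(l+1)) = 2√3 ℏ.
The smallest angle corresponds to the largest L_z, i.e. m_l = l = 3, giving L_z = 3ℏ.
cos θ_min = 3/√12, so θ_min ≈ 30.0°.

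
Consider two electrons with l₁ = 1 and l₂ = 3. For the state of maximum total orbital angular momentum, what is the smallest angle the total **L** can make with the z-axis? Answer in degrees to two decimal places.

θ_min ≈ 26.57°

By the triangle rule, |l₁ − l₂| ≤ L ≤ l₁ + l₂.
L ∈ {2, 3, 4}.
The maximum is L = 4, with |L_tot| = ℏ√(4·5) = 2√5 ℏ.
The minimum angle with z is arccos(4/√20) ≈ 26.57°.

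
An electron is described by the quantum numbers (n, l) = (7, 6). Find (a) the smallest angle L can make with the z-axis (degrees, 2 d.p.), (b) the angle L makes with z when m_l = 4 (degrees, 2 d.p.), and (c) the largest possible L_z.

θ_min ≈ 22.21°; θ(m_l=4) ≈ 51.89°; L_z,max = 6ℏ

cos θ_min = 6/√42, so θ_min ≈ 22.21°.
For m_l = 4: cos θ = 4/√42, θ ≈ 51.89°.
L_z,max = lℏ = 6ℏ.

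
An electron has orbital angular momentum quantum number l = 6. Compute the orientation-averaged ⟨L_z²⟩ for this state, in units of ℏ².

m_l runs from −6 to 6, i.e. {-6, -5, -4, -3, -2, -1, 0, 1, 2, 3, 4, 5, 6}.
⟨L_z²⟩ = ℏ²·(Σ m_l²)/(2l+1) = ℏ²·182/13 = 14ℏ².

⟨L_z²⟩ = 14 ℏ²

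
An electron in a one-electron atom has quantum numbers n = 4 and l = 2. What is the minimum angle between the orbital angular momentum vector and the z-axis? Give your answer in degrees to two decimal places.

θ_min ≈ 35.26°

|L|² = l(l+1)ℏ² = 6ℏ², so |L| = √6 ℏ.
The smallest angle corresponds to the largest L_z, i.e. m_l = l = 2, giving L_z = 2ℏ.
cos θ_min = 2/√6, so θ_min ≈ 35.26°.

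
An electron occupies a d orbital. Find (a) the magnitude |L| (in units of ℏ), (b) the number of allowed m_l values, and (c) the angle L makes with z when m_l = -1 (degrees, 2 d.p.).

|L| = √6 ℏ ≈ 2.449ℏ; 5 values; θ(m_l=-1) ≈ 114.09°

The letter d corresponds to l = 2.
|L| = ℏ√(2·3) = √6 ℏ ≈ 2.449ℏ.
There are 2l+1 = 5 values of m_l.
For m_l = -1: cos θ = -1/√6, θ ≈ 114.09°.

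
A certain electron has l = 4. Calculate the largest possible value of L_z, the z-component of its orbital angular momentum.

L_z = m_l ℏ with m_l ∈ {−4, …, 4}; the maximum is m_l = 4.

L_z,max = 4ℏ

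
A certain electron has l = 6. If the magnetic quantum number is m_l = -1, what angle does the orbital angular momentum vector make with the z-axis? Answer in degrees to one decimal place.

θ ≈ 98.9°

|L| = √(l(l+1)) ℏ = √42 ℏ.
L_z = m_l ℏ = −1ℏ.
cos θ = L_z/|L| = -1/√42, so θ ≈ 98.9°.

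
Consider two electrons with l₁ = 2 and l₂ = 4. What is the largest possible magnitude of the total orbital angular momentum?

L runs from |2 − 4| = 2 to 2 + 4 = 6.
So L can be 2, 3, 4, 5, 6.
The largest magnitude corresponds to L = 6: |L_tot| = ℏ√(6·7) = √42 ℏ.

|L_tot|_max = √42 ℏ ≈ 6.481ℏ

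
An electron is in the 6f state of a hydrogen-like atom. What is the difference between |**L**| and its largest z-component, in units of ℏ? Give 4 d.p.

The 6f subshell has l = 3.
|L| = 2√3 ℏ ≈ 3.4641ℏ, while L_z,max = lℏ = 3ℏ.
The difference is (2√3 − 3)ℏ ≈ 0.4641ℏ.

|L| − L_z,max ≈ 0.4641ℏ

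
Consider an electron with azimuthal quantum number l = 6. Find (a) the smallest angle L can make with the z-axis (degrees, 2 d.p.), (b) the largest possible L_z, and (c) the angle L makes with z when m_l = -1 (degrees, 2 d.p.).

cos θ_min = 6/√42, so θ_min ≈ 22.21°.
L_z,max = lℏ = 6ℏ.
For m_l = -1: cos θ = -1/√42, θ ≈ 98.88°.

θ_min ≈ 22.21°; L_z,max = 6ℏ; θ(m_l=-1) ≈ 98.88°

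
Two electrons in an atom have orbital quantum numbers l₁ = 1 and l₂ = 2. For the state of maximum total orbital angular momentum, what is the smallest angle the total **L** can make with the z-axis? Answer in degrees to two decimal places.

Angular momentum addition gives L = |l₁ − l₂|, …, l₁ + l₂.
L ∈ {1, 2, 3}.
The maximum is L = 3, with |L_tot| = ℏ√(3·4) = 2√3 ℏ.
The minimum angle with z is arccos(3/√12) ≈ 30.00°.

θ_min ≈ 30.00°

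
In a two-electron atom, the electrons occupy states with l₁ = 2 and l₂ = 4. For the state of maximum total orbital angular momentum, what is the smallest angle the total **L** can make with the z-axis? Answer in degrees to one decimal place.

Angular momentum addition gives L = |l₁ − l₂|, …, l₁ + l₂.
L ∈ {2, 3, 4, 5, 6}.
The maximum is L = 6, with |L_tot| = ℏ√(6·7) = √42 ℏ.
The minimum angle with z is arccos(6/√42) ≈ 22.2°.

θ_min ≈ 22.2°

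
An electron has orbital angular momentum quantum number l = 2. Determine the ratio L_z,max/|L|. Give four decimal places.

L_z,max/|L| = 0.8165

|L| = √6 ℏ ≈ 2.4495ℏ, while L_z,max = lℏ = 2ℏ.
L_z,max/|L| = 2/√6 = 0.8165.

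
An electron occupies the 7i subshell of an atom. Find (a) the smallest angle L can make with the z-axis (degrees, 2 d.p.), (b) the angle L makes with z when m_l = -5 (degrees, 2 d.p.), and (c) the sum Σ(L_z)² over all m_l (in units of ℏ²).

θ_min ≈ 22.21°; θ(m_l=-5) ≈ 140.49°; Σ(L_z)² = 182 ℏ²

For 7i, l = 6.
cos θ_min = 6/√42, so θ_min ≈ 22.21°.
For m_l = -5: cos θ = -5/√42, θ ≈ 140.49°.
Σ m_l² = 182, so Σ(L_z)² = 182 ℏ².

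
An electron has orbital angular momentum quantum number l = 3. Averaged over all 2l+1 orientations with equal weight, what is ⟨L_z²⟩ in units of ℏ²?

The allowed m_l values are -3, -2, -1, 0, 1, 2, 3.
⟨L_z²⟩ = ℏ²·(Σ m_l²)/(2l+1) = ℏ²·28/7 = 4ℏ².

⟨L_z²⟩ = 4 ℏ²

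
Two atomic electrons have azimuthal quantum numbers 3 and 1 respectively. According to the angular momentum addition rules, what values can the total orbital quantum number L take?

By the triangle rule, |l₁ − l₂| ≤ L ≤ l₁ + l₂.
L ∈ {2, 3, 4}.

L = 2, 3, 4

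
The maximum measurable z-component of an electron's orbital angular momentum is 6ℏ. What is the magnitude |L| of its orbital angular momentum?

L_z,max = lℏ, so l = 6.
|L| = √(l(l+1)) ℏ = √42 ℏ.

|L| = √42 ℏ ≈ 6.481ℏ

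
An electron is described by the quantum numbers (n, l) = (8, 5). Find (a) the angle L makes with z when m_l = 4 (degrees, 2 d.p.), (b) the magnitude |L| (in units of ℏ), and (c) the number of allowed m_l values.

θ(m_l=4) ≈ 43.09°; |L| = √30 ℏ ≈ 5.477ℏ; 11 values

For m_l = 4: cos θ = 4/√30, θ ≈ 43.09°.
|L| = ℏ√(5·6) = √30 ℏ ≈ 5.477ℏ.
There are 2l+1 = 11 values of m_l.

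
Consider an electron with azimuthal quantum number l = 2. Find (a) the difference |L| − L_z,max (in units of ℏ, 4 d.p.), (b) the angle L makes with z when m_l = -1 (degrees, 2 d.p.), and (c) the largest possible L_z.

|L| − L_z,max = (√6 − 2)ℏ ≈ 0.4495ℏ.
For m_l = -1: cos θ = -1/√6, θ ≈ 114.09°.
L_z,max = lℏ = 2ℏ.

|L|−L_z,max ≈ 0.4495ℏ; θ(m_l=-1) ≈ 114.09°; L_z,max = 2ℏ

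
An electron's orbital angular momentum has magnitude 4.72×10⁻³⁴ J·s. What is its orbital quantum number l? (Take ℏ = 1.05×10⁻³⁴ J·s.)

l = 4

|L|/ℏ = (4.72×10⁻³⁴)/(1.05×10⁻³⁴) ≈ 4.495.
(|L|/ℏ)² = l(l+1) ≈ 20.21 ⇒ l = 4.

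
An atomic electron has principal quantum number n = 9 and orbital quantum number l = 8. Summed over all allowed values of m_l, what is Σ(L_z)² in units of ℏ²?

m_l ∈ {-8, -7, -6, -5, -4, -3, -2, -1, 0, 1, 2, 3, 4, 5, 6, 7, 8}.
Summing m² from −8 to 8: Σ m_l² = 408.

Σ(L_z)² = 408 ℏ²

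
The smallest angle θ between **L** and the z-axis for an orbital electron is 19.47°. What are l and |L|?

cos θ_min = l/√(l(l+1)) = √(l/(l+1)), so l/(l+1) = cos²(19.47°) = 0.8889.
Thus l = 0.8889/(1 − 0.8889) ≈ 8.
Then |L| = ℏ√(8·9) = 6√2 ℏ.

l = 8, |L| = 6√2 ℏ ≈ 8.485ℏ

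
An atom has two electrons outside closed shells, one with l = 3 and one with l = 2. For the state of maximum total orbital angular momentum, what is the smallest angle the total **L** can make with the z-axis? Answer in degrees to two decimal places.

θ_min ≈ 24.09°

By the triangle rule, |l₁ − l₂| ≤ L ≤ l₁ + l₂.
Allowed values: L = 1, 2, 3, 4, 5.
The maximum is L = 5, with |L_tot| = ℏ√(5·6) = √30 ℏ.
The minimum angle with z is arccos(5/√30) ≈ 24.09°.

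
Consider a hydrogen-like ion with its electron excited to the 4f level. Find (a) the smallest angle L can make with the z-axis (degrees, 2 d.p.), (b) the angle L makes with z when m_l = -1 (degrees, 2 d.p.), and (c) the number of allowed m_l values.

θ_min ≈ 30.00°; θ(m_l=-1) ≈ 106.78°; 7 values

The 4f level has l = 3.
cos θ_min = 3/√12, so θ_min ≈ 30.00°.
For m_l = -1: cos θ = -1/√12, θ ≈ 106.78°.
There are 2l+1 = 7 values of m_l.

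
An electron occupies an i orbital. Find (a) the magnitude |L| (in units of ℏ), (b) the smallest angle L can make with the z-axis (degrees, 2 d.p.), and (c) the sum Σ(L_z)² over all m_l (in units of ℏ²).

An i state has l = 6.
|L| = ℏ√(6·7) = √42 ℏ ≈ 6.481ℏ.
cos θ_min = 6/√42, so θ_min ≈ 22.21°.
Σ m_l² = 182, so Σ(L_z)² = 182 ℏ².

|L| = √42 ℏ ≈ 6.481ℏ; θ_min ≈ 22.21°; Σ(L_z)² = 182 ℏ²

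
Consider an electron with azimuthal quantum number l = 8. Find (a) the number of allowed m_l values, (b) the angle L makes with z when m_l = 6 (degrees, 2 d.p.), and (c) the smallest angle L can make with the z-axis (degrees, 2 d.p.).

There are 2l+1 = 17 values of m_l.
For m_l = 6: cos θ = 6/√72, θ ≈ 45.00°.
cos θ_min = 8/√72, so θ_min ≈ 19.47°.

17 values; θ(m_l=6) ≈ 45.00°; θ_min ≈ 19.47°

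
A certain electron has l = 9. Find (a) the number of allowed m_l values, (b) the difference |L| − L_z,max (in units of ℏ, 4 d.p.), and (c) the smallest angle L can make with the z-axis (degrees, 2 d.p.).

19 values; |L|−L_z,max ≈ 0.4868ℏ; θ_min ≈ 18.43°

There are 2l+1 = 19 values of m_l.
|L| − L_z,max = (3√10 − 9)ℏ ≈ 0.4868ℏ.
cos θ_min = 9/√90, so θ_min ≈ 18.43°.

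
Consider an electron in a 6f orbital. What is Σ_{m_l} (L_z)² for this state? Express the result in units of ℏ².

6f means n = 6, l = 3.
m_l ∈ {-3, -2, -1, 0, 1, 2, 3}.
Σ m_l² = l(l+1)(2l+1)/3 = 3·4·7/3 = 28.

Σ(L_z)² = 28 ℏ²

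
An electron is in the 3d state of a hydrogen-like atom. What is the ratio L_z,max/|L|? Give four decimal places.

3d means n = 3, l = 2.
|L| = √6 ℏ ≈ 2.4495ℏ, while L_z,max = lℏ = 2ℏ.
L_z,max/|L| = 2/√6 = 0.8165.

L_z,max/|L| = 0.8165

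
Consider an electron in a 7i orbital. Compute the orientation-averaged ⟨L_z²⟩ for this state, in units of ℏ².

⟨L_z²⟩ = 14 ℏ²

For 7i, l = 6.
m_l ∈ {-6, -5, -4, -3, -2, -1, 0, 1, 2, 3, 4, 5, 6}.
⟨L_z²⟩ = ℏ²·(Σ m_l²)/(2l+1) = ℏ²·182/13 = 14ℏ².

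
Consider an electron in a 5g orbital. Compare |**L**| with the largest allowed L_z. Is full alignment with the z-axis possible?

5g means n = 5, l = 4.
|L| = 2√5 ℏ ≈ 4.4721ℏ, while L_z,max = lℏ = 4ℏ.
Since |L| > L_z,max, the vector can never point exactly along z; the closest it comes is θ_min = arccos(4/√20) ≈ 26.6°.

No: L_z,max = 4ℏ < |L| = 2√5 ℏ ≈ 4.472ℏ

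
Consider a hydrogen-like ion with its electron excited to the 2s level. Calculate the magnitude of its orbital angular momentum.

The 2s level has l = 0.
|L| = ℏ√(l(l+1)) = ℏ√0 = 0

|L| = 0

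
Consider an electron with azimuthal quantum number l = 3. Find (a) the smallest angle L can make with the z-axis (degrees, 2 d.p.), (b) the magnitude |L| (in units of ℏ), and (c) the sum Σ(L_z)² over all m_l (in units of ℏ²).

θ_min ≈ 30.00°; |L| = 2√3 ℏ ≈ 3.464ℏ; Σ(L_z)² = 28 ℏ²

cos θ_min = 3/√12, so θ_min ≈ 30.00°.
|L| = ℏ√(3·4) = 2√3 ℏ ≈ 3.464ℏ.
Σ m_l² = 28, so Σ(L_z)² = 28 ℏ².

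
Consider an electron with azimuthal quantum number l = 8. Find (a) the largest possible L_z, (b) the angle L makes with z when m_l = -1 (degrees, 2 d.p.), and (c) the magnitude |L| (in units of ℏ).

L_z,max = lℏ = 8ℏ.
For m_l = -1: cos θ = -1/√72, θ ≈ 96.77°.
|L| = ℏ√(8·9) = 6√2 ℏ ≈ 8.485ℏ.

L_z,max = 8ℏ; θ(m_l=-1) ≈ 96.77°; |L| = 6√2 ℏ ≈ 8.485ℏ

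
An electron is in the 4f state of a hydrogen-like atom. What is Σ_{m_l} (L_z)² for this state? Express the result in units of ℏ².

Σ(L_z)² = 28 ℏ²

The 4f subshell has l = 3.
The allowed m_l values are -3, -2, -1, 0, 1, 2, 3.
Σ m_l² = l(l+1)(2l+1)/3 = 3·4·7/3 = 28.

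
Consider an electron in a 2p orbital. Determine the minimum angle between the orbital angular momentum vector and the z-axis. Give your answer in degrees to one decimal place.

θ_min ≈ 45.0°

2p means n = 2, l = 1.
|L|² = l(l+1)ℏ² = 2ℏ², so |L| = √2 ℏ.
The smallest angle corresponds to the largest L_z, i.e. m_l = l = 1, giving L_z = 1ℏ.
cos θ_min = 1/√2, so θ_min ≈ 45.0°.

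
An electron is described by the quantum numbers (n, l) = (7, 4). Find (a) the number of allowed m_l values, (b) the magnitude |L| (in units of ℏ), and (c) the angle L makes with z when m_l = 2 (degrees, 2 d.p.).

9 values; |L| = 2√5 ℏ ≈ 4.472ℏ; θ(m_l=2) ≈ 63.43°

There are 2l+1 = 9 values of m_l.
|L| = ℏ√(4·5) = 2√5 ℏ ≈ 4.472ℏ.
For m_l = 2: cos θ = 2/√20, θ ≈ 63.43°.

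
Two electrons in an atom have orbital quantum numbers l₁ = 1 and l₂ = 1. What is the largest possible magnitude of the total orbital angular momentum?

The total orbital quantum number L ranges from |l₁ − l₂| to l₁ + l₂ in integer steps.
L ∈ {0, 1, 2}.
The largest magnitude corresponds to L = 2: |L_tot| = ℏ√(2·3) = √6 ℏ.

|L_tot|_max = √6 ℏ ≈ 2.449ℏ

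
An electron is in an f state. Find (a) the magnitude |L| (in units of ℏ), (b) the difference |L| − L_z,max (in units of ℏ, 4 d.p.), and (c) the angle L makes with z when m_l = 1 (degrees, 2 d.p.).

The letter f corresponds to l = 3.
|L| = ℏ√(3·4) = 2√3 ℏ ≈ 3.464ℏ.
|L| − L_z,max = (2√3 − 3)ℏ ≈ 0.4641ℏ.
For m_l = 1: cos θ = 1/√12, θ ≈ 73.22°.

|L| = 2√3 ℏ ≈ 3.464ℏ; |L|−L_z,max ≈ 0.4641ℏ; θ(m_l=1) ≈ 73.22°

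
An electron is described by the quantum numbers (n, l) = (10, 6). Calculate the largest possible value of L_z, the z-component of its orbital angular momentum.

L_z = m_l ℏ with m_l ∈ {−6, …, 6}; the maximum is m_l = 6.

L_z,max = 6ℏ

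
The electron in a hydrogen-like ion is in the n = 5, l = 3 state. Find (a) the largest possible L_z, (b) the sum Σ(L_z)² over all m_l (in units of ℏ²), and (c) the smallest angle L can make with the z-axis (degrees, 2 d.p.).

L_z,max = lℏ = 3ℏ.
Σ m_l² = 28, so Σ(L_z)² = 28 ℏ².
cos θ_min = 3/√12, so θ_min ≈ 30.00°.

L_z,max = 3ℏ; Σ(L_z)² = 28 ℏ²; θ_min ≈ 30.00°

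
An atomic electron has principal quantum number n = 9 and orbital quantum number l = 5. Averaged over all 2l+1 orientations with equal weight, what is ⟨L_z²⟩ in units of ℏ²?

⟨L_z²⟩ = 10 ℏ²

m_l runs from −5 to 5, i.e. {-5, -4, -3, -2, -1, 0, 1, 2, 3, 4, 5}.
⟨L_z²⟩ = ℏ²·l(l+1)/3 = 10ℏ².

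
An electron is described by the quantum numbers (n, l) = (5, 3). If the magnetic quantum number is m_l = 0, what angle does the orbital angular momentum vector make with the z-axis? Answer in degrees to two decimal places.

|L|² = l(l+1)ℏ² = 12ℏ², so |L| = 2√3 ℏ.
L_z = m_l ℏ = 0ℏ.
cos θ = L_z/|L| = 0/√12, so θ ≈ 90.00°.

θ ≈ 90.00°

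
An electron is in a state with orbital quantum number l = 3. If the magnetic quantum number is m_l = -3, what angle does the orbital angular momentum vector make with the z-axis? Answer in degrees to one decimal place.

θ ≈ 150.0°

|L| = ℏ√(l(l+1)) = 2√3 ℏ.
L_z = m_l ℏ = −3ℏ.
cos θ = L_z/|L| = -3/√12, so θ ≈ 150.0°.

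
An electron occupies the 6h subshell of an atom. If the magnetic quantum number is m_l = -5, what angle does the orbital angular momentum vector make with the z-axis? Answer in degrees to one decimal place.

θ ≈ 155.9°

For 6h, l = 5.
|L| = ℏ√(l(l+1)) = √30 ℏ.
L_z = m_l ℏ = −5ℏ.
cos θ = L_z/|L| = -5/√30, so θ ≈ 155.9°.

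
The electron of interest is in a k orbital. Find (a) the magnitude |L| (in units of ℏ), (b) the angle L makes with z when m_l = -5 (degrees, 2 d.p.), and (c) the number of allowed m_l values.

|L| = 2√14 ℏ ≈ 7.483ℏ; θ(m_l=-5) ≈ 131.92°; 15 values

A k state has l = 7.
|L| = ℏ√(7·8) = 2√14 ℏ ≈ 7.483ℏ.
For m_l = -5: cos θ = -5/√56, θ ≈ 131.92°.
There are 2l+1 = 15 values of m_l.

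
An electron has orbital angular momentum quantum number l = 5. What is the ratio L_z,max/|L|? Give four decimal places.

L_z,max/|L| = 0.9129

|L| = √30 ℏ ≈ 5.4772ℏ, while L_z,max = lℏ = 5ℏ.
L_z,max/|L| = 5/√30 = 0.9129.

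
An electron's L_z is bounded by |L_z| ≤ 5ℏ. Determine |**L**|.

The maximum L_z equals lℏ, giving l = 5.
|L| = ℏ√(l(l+1)) = √30 ℏ.

|L| = √30 ℏ ≈ 5.477ℏ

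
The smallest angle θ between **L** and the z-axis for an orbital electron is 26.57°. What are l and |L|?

cos θ_min = l/√(l(l+1)) = √(l/(l+1)), so l/(l+1) = cos²(26.57°) = 0.7999.
Thus l = 0.7999/(1 − 0.7999) ≈ 4.
Then |L| = ℏ√(4·5) = 2√5 ℏ.

l = 4, |L| = 2√5 ℏ ≈ 4.472ℏ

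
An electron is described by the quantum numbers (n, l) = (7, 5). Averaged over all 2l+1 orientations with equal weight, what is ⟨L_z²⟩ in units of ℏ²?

⟨L_z²⟩ = 10 ℏ²

m_l ∈ {-5, -4, -3, -2, -1, 0, 1, 2, 3, 4, 5}.
⟨L_z²⟩ = ℏ²·l(l+1)/3 = 10ℏ².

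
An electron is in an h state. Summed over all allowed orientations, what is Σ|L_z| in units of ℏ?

Σ|L_z| = 30 ℏ

For an h orbital, l = 5.
The allowed m_l values are -5, -4, -3, -2, -1, 0, 1, 2, 3, 4, 5.
Σ|m_l| = 2·5(5+1)/2 = 30.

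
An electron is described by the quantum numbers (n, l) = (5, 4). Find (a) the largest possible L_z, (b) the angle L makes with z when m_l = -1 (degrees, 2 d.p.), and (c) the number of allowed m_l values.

L_z,max = 4ℏ; θ(m_l=-1) ≈ 102.92°; 9 values

L_z,max = lℏ = 4ℏ.
For m_l = -1: cos θ = -1/√20, θ ≈ 102.92°.
There are 2l+1 = 9 values of m_l.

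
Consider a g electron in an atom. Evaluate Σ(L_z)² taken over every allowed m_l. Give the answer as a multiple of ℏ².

Σ(L_z)² = 60 ℏ²

A g state has l = 4.
m_l runs from −4 to 4, i.e. {-4, -3, -2, -1, 0, 1, 2, 3, 4}.
Σ m_l² = 2·(1 + 4 + 9 + 16) = 60.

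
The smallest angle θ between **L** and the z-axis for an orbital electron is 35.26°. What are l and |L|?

cos²θ_min = l/(l+1) = 0.6667.
Thus l = 0.6667/(1 − 0.6667) ≈ 2.
Then |L| = ℏ√(2·3) = √6 ℏ.

l = 2, |L| = √6 ℏ ≈ 2.449ℏ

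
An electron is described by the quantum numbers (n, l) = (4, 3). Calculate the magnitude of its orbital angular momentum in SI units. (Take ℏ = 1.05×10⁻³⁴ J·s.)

|L| = 3.64×10⁻³⁴ J·s

|L| = ℏ√(l(l+1)) = ℏ√(3·4) = 2√3 ℏ
Numerically, |L| = 3.464 × (1.05×10⁻³⁴ J·s) = 3.64×10⁻³⁴ J·s.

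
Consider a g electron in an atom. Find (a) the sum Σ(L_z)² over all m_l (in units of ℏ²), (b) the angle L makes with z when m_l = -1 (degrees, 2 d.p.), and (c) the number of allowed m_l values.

Σ(L_z)² = 60 ℏ²; θ(m_l=-1) ≈ 102.92°; 9 values

A g state has l = 4.
Σ m_l² = 60, so Σ(L_z)² = 60 ℏ².
For m_l = -1: cos θ = -1/√20, θ ≈ 102.92°.
There are 2l+1 = 9 values of m_l.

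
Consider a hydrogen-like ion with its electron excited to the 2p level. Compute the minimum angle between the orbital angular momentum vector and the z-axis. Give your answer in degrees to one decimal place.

θ_min ≈ 45.0°

The 2p level has l = 1.
|L| = ℏ√(l(l+1)) = √2 ℏ.
The smallest angle corresponds to the largest L_z, i.e. m_l = l = 1, giving L_z = 1ℏ.
cos θ_min = 1/√2, so θ_min ≈ 45.0°.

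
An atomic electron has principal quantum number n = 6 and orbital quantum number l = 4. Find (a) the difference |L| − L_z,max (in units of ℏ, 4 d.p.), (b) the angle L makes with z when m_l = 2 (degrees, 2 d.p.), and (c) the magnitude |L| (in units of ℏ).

|L| − L_z,max = (2√5 − 4)ℏ ≈ 0.4721ℏ.
For m_l = 2: cos θ = 2/√20, θ ≈ 63.43°.
|L| = ℏ√(4·5) = 2√5 ℏ ≈ 4.472ℏ.

|L|−L_z,max ≈ 0.4721ℏ; θ(m_l=2) ≈ 63.43°; |L| = 2√5 ℏ ≈ 4.472ℏ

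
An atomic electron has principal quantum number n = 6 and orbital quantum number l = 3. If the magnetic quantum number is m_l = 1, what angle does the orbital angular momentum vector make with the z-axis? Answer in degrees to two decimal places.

θ ≈ 73.22°

|L| = √(l(l+1)) ℏ = 2√3 ℏ.
L_z = m_l ℏ = 1ℏ.
cos θ = L_z/|L| = 1/√12, so θ ≈ 73.22°.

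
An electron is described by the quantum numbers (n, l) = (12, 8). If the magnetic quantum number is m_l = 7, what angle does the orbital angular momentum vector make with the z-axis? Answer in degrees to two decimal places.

|L| = √(l(l+1)) ℏ = 6√2 ℏ.
L_z = m_l ℏ = 7ℏ.
cos θ = L_z/|L| = 7/√72, so θ ≈ 34.42°.

θ ≈ 34.42°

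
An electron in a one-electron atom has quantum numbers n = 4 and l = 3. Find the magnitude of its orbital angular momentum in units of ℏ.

|L| = ℏ√(l(l+1)) = ℏ√(3·4) = 2√3 ℏ

|L| = 2√3 ℏ ≈ 3.464ℏ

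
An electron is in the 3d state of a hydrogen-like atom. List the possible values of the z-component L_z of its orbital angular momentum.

The 3d subshell has l = 2.
L_z = m_l ℏ with m_l ranging from −l to +l in integer steps.
For l = 2: m_l ∈ {-2, -1, 0, 1, 2}.

L_z ∈ {−2ℏ, −ℏ, 0, ℏ, 2ℏ}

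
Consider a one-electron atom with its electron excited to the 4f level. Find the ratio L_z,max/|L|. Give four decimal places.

L_z,max/|L| = 0.8660

The 4f level has l = 3.
|L| = 2√3 ℏ ≈ 3.4641ℏ, while L_z,max = lℏ = 3ℏ.
L_z,max/|L| = 3/√12 = 0.8660.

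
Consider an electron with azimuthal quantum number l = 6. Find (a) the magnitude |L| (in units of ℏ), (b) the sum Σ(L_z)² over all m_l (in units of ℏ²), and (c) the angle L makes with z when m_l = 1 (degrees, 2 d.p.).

|L| = √42 ℏ ≈ 6.481ℏ; Σ(L_z)² = 182 ℏ²; θ(m_l=1) ≈ 81.12°

|L| = ℏ√(6·7) = √42 ℏ ≈ 6.481ℏ.
Σ m_l² = 182, so Σ(L_z)² = 182 ℏ².
For m_l = 1: cos θ = 1/√42, θ ≈ 81.12°.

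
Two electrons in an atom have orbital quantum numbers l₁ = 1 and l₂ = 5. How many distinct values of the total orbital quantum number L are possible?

3

Angular momentum addition gives L = |l₁ − l₂|, …, l₁ + l₂.
Allowed values: L = 4, 5, 6.
That is 3 values.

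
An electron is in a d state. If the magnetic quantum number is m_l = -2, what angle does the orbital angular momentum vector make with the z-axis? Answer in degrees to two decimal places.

θ ≈ 144.74°

The letter d corresponds to l = 2.
|L|² = l(l+1)ℏ² = 6ℏ², so |L| = √6 ℏ.
L_z = m_l ℏ = −2ℏ.
cos θ = L_z/|L| = -2/√6, so θ ≈ 144.74°.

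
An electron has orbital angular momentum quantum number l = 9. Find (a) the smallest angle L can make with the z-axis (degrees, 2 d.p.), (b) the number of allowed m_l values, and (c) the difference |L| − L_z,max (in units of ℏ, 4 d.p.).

θ_min ≈ 18.43°; 19 values; |L|−L_z,max ≈ 0.4868ℏ

cos θ_min = 9/√90, so θ_min ≈ 18.43°.
There are 2l+1 = 19 values of m_l.
|L| − L_z,max = (3√10 − 9)ℏ ≈ 0.4868ℏ.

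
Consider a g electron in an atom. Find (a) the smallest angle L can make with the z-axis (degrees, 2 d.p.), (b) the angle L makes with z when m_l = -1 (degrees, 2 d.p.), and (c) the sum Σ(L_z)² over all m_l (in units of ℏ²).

For a g orbital, l = 4.
cos θ_min = 4/√20, so θ_min ≈ 26.57°.
For m_l = -1: cos θ = -1/√20, θ ≈ 102.92°.
Σ m_l² = 60, so Σ(L_z)² = 60 ℏ².

θ_min ≈ 26.57°; θ(m_l=-1) ≈ 102.92°; Σ(L_z)² = 60 ℏ²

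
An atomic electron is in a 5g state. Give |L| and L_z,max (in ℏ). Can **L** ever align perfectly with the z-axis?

No: L_z,max = 4ℏ < |L| = 2√5 ℏ ≈ 4.472ℏ

The 5g subshell has l = 4.
|L| = 2√5 ℏ ≈ 4.4721ℏ, while L_z,max = lℏ = 4ℏ.
Since |L| > L_z,max, the vector can never point exactly along z; the closest it comes is θ_min = arccos(4/√20) ≈ 26.6°.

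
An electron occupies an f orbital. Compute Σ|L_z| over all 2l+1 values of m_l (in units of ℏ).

For an f orbital, l = 3.
The allowed m_l values are -3, -2, -1, 0, 1, 2, 3.
Σ|m_l| = 2(1+2+…+3) = 12.

Σ|L_z| = 12 ℏ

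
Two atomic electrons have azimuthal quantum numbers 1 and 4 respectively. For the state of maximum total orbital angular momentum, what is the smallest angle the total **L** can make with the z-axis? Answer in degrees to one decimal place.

θ_min ≈ 24.1°

The total orbital quantum number L ranges from |l₁ − l₂| to l₁ + l₂ in integer steps.
So L can be 3, 4, 5.
The maximum is L = 5, with |L_tot| = ℏ√(5·6) = √30 ℏ.
The minimum angle with z is arccos(5/√30) ≈ 24.1°.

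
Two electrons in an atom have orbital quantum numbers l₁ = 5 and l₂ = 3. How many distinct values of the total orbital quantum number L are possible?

7

By the triangle rule, |l₁ − l₂| ≤ L ≤ l₁ + l₂.
Allowed values: L = 2, 3, 4, 5, 6, 7, 8.
That is 7 values.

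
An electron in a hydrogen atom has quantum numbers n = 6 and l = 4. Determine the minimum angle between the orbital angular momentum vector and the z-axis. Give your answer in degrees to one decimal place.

θ_min ≈ 26.6°

|L| = ℏ√(l(l+1)) = 2√5 ℏ.
The smallest angle corresponds to the largest L_z, i.e. m_l = l = 4, giving L_z = 4ℏ.
cos θ_min = 4/√20, so θ_min ≈ 26.6°.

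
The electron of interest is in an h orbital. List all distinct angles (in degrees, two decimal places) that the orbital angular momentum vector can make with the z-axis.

An h state has l = 5.
|L| = √(l(l+1)) ℏ = √30 ℏ.
cos θ = m_l/√30 for each m_l ∈ {-5, -4, -3, -2, -1, 0, 1, 2, 3, 4, 5}.

θ ∈ {24.09°, 43.09°, 56.79°, 68.58°, 79.48°, 90.00°, 100.52°, 111.42°, 123.21°, 136.91°, 155.91°}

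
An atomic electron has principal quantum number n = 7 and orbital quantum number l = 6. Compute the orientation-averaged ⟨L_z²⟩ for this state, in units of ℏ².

⟨L_z²⟩ = 14 ℏ²

m_l ∈ {-6, -5, -4, -3, -2, -1, 0, 1, 2, 3, 4, 5, 6}.
⟨L_z²⟩ = ℏ²·(Σ m_l²)/(2l+1) = ℏ²·182/13 = 14ℏ².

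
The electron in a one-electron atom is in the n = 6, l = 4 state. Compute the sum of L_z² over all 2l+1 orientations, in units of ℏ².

m_l runs from −4 to 4, i.e. {-4, -3, -2, -1, 0, 1, 2, 3, 4}.
Σ m_l² = l(l+1)(2l+1)/3 = 4·5·9/3 = 60.

Σ(L_z)² = 60 ℏ²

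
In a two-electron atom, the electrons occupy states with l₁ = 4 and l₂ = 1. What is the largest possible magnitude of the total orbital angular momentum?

L runs from |4 − 1| = 3 to 4 + 1 = 5.
So L can be 3, 4, 5.
The largest magnitude corresponds to L = 5: |L_tot| = ℏ√(5·6) = √30 ℏ.

|L_tot|_max = √30 ℏ ≈ 5.477ℏ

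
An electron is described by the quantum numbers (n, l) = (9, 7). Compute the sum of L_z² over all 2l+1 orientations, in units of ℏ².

The allowed m_l values are -7, -6, -5, -4, -3, -2, -1, 0, 1, 2, 3, 4, 5, 6, 7.
Σ m_l² = 2·(1 + 4 + 9 + 16 + 25 + 36 + 49) = 280.

Σ(L_z)² = 280 ℏ²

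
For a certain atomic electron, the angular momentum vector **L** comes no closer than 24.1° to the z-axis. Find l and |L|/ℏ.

At minimum angle, m_l = l, so cos θ = l/√(l(l+1)); cos²θ = l/(l+1) = 0.8333.
Solving: l = 5.
Then |L| = ℏ√(5·6) = √30 ℏ.

l = 5, |L| = √30 ℏ ≈ 5.477ℏ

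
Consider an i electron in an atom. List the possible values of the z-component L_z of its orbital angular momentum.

L_z ∈ {−6ℏ, −5ℏ, −4ℏ, −3ℏ, −2ℏ, −ℏ, 0, ℏ, 2ℏ, 3ℏ, 4ℏ, 5ℏ, 6ℏ}

I corresponds to l = 6.
L_z = m_l ℏ with m_l ranging from −l to +l in integer steps.
For l = 6: m_l ∈ {-6, -5, -4, -3, -2, -1, 0, 1, 2, 3, 4, 5, 6}.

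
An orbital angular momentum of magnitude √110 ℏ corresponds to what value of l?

Since |L|² = l(l+1)ℏ², l(l+1) = 110.
l² + l − 110 = 0 ⇒ l = 10.

l = 10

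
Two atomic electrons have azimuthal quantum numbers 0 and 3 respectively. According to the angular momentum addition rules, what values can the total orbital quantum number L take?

L = 3

By the triangle rule, |l₁ − l₂| ≤ L ≤ l₁ + l₂.
Allowed values: L = 3.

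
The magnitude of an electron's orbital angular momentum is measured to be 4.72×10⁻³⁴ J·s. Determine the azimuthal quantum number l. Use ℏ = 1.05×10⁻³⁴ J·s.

|L|/ℏ = (4.72×10⁻³⁴)/(1.05×10⁻³⁴) ≈ 4.495.
(|L|/ℏ)² = l(l+1) ≈ 20.21 ⇒ l = 4.

l = 4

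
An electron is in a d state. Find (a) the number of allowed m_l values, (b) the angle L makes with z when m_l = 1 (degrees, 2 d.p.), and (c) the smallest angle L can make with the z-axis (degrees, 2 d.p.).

A d state has l = 2.
There are 2l+1 = 5 values of m_l.
For m_l = 1: cos θ = 1/√6, θ ≈ 65.91°.
cos θ_min = 2/√6, so θ_min ≈ 35.26°.

5 values; θ(m_l=1) ≈ 65.91°; θ_min ≈ 35.26°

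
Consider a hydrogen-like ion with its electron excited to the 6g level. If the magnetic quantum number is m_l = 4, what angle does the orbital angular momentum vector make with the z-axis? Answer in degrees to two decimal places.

The 6g level has l = 4.
|L| = √(l(l+1)) ℏ = 2√5 ℏ.
L_z = m_l ℏ = 4ℏ.
cos θ = L_z/|L| = 4/√20, so θ ≈ 26.57°.

θ ≈ 26.57°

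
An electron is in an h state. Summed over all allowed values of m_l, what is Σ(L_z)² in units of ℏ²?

An h state has l = 5.
m_l ∈ {-5, -4, -3, -2, -1, 0, 1, 2, 3, 4, 5}.
Σ m_l² = l(l+1)(2l+1)/3 = 5·6·11/3 = 110.

Σ(L_z)² = 110 ℏ²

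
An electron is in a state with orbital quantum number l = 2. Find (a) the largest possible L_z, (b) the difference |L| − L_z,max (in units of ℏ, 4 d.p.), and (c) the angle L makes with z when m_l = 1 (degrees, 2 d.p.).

L_z,max = lℏ = 2ℏ.
|L| − L_z,max = (√6 − 2)ℏ ≈ 0.4495ℏ.
For m_l = 1: cos θ = 1/√6, θ ≈ 65.91°.

L_z,max = 2ℏ; |L|−L_z,max ≈ 0.4495ℏ; θ(m_l=1) ≈ 65.91°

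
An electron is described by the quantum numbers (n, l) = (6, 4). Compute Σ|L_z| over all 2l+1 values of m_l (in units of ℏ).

Σ|L_z| = 20 ℏ

m_l ∈ {-4, -3, -2, -1, 0, 1, 2, 3, 4}.
Σ|m_l| = 2(1+2+…+4) = 20.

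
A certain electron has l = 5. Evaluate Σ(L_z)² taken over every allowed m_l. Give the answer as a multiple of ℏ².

m_l runs from −5 to 5, i.e. {-5, -4, -3, -2, -1, 0, 1, 2, 3, 4, 5}.
Summing m² from −5 to 5: Σ m_l² = 110.

Σ(L_z)² = 110 ℏ²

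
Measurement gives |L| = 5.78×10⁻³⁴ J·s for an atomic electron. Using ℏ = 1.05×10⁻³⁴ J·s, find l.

Dividing by ℏ: |L|/ℏ ≈ 5.505.
Set l(l+1) = 30.30; the integer solution is l = 5.

l = 5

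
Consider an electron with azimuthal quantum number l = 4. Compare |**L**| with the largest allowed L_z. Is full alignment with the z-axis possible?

|L| = 2√5 ℏ ≈ 4.4721ℏ, while L_z,max = lℏ = 4ℏ.
Since |L| > L_z,max, the vector can never point exactly along z; the closest it comes is θ_min = arccos(4/√20) ≈ 26.6°.

No: L_z,max = 4ℏ < |L| = 2√5 ℏ ≈ 4.472ℏ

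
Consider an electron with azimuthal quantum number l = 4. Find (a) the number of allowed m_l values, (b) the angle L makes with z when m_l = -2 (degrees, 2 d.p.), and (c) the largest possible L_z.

9 values; θ(m_l=-2) ≈ 116.57°; L_z,max = 4ℏ

There are 2l+1 = 9 values of m_l.
For m_l = -2: cos θ = -2/√20, θ ≈ 116.57°.
L_z,max = lℏ = 4ℏ.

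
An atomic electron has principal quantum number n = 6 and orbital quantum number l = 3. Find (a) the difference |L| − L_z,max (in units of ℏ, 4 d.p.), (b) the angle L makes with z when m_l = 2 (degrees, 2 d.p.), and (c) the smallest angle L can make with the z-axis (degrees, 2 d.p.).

|L|−L_z,max ≈ 0.4641ℏ; θ(m_l=2) ≈ 54.74°; θ_min ≈ 30.00°

|L| − L_z,max = (2√3 − 3)ℏ ≈ 0.4641ℏ.
For m_l = 2: cos θ = 2/√12, θ ≈ 54.74°.
cos θ_min = 3/√12, so θ_min ≈ 30.00°.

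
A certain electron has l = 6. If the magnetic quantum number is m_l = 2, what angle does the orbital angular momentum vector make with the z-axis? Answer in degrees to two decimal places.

θ ≈ 72.02°

|L|² = l(l+1)ℏ² = 42ℏ², so |L| = √42 ℏ.
L_z = m_l ℏ = 2ℏ.
cos θ = L_z/|L| = 2/√42, so θ ≈ 72.02°.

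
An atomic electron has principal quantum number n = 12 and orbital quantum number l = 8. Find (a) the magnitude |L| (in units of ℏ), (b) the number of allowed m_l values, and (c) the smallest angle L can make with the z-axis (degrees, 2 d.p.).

|L| = 6√2 ℏ ≈ 8.485ℏ; 17 values; θ_min ≈ 19.47°

|L| = ℏ√(8·9) = 6√2 ℏ ≈ 8.485ℏ.
There are 2l+1 = 17 values of m_l.
cos θ_min = 8/√72, so θ_min ≈ 19.47°.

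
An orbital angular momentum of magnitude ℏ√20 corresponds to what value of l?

l = 4

|L| = ℏ√(l(l+1)), so l(l+1) = 20.
The positive root is l = 4.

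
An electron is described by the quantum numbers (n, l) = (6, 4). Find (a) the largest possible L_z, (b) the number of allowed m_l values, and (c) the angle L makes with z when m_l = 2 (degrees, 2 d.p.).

L_z,max = 4ℏ; 9 values; θ(m_l=2) ≈ 63.43°

L_z,max = lℏ = 4ℏ.
There are 2l+1 = 9 values of m_l.
For m_l = 2: cos θ = 2/√20, θ ≈ 63.43°.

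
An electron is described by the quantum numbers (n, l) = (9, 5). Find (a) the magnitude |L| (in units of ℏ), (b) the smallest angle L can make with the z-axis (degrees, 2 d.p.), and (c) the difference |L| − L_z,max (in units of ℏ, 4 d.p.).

|L| = √30 ℏ ≈ 5.477ℏ; θ_min ≈ 24.09°; |L|−L_z,max ≈ 0.4772ℏ

|L| = ℏ√(5·6) = √30 ℏ ≈ 5.477ℏ.
cos θ_min = 5/√30, so θ_min ≈ 24.09°.
|L| − L_z,max = (√30 − 5)ℏ ≈ 0.4772ℏ.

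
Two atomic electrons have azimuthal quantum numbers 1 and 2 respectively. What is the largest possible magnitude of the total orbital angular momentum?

L runs from |1 − 2| = 1 to 1 + 2 = 3.
Allowed values: L = 1, 2, 3.
The largest magnitude corresponds to L = 3: |L_tot| = ℏ√(3·4) = 2√3 ℏ.

|L_tot|_max = 2√3 ℏ ≈ 3.464ℏ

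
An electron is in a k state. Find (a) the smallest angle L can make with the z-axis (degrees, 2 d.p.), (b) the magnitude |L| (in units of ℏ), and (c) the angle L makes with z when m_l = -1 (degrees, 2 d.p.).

For a k orbital, l = 7.
cos θ_min = 7/√56, so θ_min ≈ 20.70°.
|L| = ℏ√(7·8) = 2√14 ℏ ≈ 7.483ℏ.
For m_l = -1: cos θ = -1/√56, θ ≈ 97.68°.

θ_min ≈ 20.70°; |L| = 2√14 ℏ ≈ 7.483ℏ; θ(m_l=-1) ≈ 97.68°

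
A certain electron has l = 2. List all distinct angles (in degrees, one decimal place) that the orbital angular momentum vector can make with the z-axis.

|L| = √(l(l+1)) ℏ = √6 ℏ.
cos θ = m_l/√6 for each m_l ∈ {-2, -1, 0, 1, 2}.

θ ∈ {35.3°, 65.9°, 90.0°, 114.1°, 144.7°}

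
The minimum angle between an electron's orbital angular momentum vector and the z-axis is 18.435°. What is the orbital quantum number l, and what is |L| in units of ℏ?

cos²θ_min = l/(l+1) = 0.9000.
l = cos²θ/sin²θ ≈ 9.
Then |L| = ℏ√(9·10) = 3√10 ℏ.

l = 9, |L| = 3√10 ℏ ≈ 9.487ℏ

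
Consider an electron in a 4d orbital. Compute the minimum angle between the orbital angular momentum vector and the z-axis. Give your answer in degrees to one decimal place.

θ_min ≈ 35.3°

The 4d subshell has l = 2.
|L| = ℏ√(l(l+1)) = √6 ℏ.
The smallest angle corresponds to the largest L_z, i.e. m_l = l = 2, giving L_z = 2ℏ.
cos θ_min = 2/√6, so θ_min ≈ 35.3°.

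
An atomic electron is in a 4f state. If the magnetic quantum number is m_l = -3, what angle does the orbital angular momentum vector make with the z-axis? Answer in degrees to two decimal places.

For 4f, l = 3.
|L| = √(l(l+1)) ℏ = 2√3 ℏ.
L_z = m_l ℏ = −3ℏ.
cos θ = L_z/|L| = -3/√12, so θ ≈ 150.00°.

θ ≈ 150.00°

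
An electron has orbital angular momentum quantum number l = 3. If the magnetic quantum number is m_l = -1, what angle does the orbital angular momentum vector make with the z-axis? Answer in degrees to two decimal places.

θ ≈ 106.78°

|L|² = l(l+1)ℏ² = 12ℏ², so |L| = 2√3 ℏ.
L_z = m_l ℏ = −1ℏ.
cos θ = L_z/|L| = -1/√12, so θ ≈ 106.78°.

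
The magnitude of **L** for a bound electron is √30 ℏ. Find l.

|L| = ℏ√(l(l+1)), so l(l+1) = 30.
l² + l − 30 = 0 ⇒ l = 5.

l = 5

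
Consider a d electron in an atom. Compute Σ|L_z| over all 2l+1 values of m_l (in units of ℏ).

Σ|L_z| = 6 ℏ

For a d orbital, l = 2.
The allowed m_l values are -2, -1, 0, 1, 2.
Σ|m_l| = 2·2(2+1)/2 = 6.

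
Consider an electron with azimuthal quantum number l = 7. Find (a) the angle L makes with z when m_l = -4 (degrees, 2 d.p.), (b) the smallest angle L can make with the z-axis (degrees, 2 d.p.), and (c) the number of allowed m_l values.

θ(m_l=-4) ≈ 122.31°; θ_min ≈ 20.70°; 15 values

For m_l = -4: cos θ = -4/√56, θ ≈ 122.31°.
cos θ_min = 7/√56, so θ_min ≈ 20.70°.
There are 2l+1 = 15 values of m_l.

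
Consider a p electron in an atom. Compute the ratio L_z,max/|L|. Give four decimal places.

For a p orbital, l = 1.
|L| = √2 ℏ ≈ 1.4142ℏ, while L_z,max = lℏ = 1ℏ.
L_z,max/|L| = 1/√2 = 0.7071.

L_z,max/|L| = 0.7071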